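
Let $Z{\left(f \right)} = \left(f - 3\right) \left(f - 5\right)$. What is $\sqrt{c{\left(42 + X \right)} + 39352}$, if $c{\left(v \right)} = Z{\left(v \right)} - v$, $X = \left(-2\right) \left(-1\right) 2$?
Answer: $\sqrt{41069} \approx 202.65$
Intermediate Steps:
$Z{\left(f \right)} = \left(-5 + f\right) \left(-3 + f\right)$ ($Z{\left(f \right)} = \left(-3 + f\right) \left(-5 + f\right) = \left(-5 + f\right) \left(-3 + f\right)$)
$X = 4$ ($X = 2 \cdot 2 = 4$)
$c{\left(v \right)} = 15 + v^{2} - 9 v$ ($c{\left(v \right)} = \left(15 + v^{2} - 8 v\right) - v = 15 + v^{2} - 9 v$)
$\sqrt{c{\left(42 + X \right)} + 39352} = \sqrt{\left(15 + \left(42 + 4\right)^{2} - 9 \left(42 + 4\right)\right) + 39352} = \sqrt{\left(15 + 46^{2} - 414\right) + 39352} = \sqrt{\left(15 + 2116 - 414\right) + 39352} = \sqrt{1717 + 39352} = \sqrt{41069}$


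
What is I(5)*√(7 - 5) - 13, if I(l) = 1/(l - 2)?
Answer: -13 + √2/3 ≈ -12.529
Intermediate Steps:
I(l) = 1/(-2 + l)
I(5)*√(7 - 5) - 13 = √(7 - 5)/(-2 + 5) - 13 = √2/3 - 13 = -13 + √2/3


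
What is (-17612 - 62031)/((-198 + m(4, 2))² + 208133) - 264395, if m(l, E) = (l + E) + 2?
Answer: -64574063678/244233 ≈ -2.6440e+5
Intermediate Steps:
m(l, E) = 2 + E + l (m(l, E) = (E + l) + 2 = 2 + E + l)
(-17612 - 62031)/((-198 + m(4, 2))² + 208133) - 264395 = (-17612 - 62031)/((-198 + (2 + 2 + 4))² + 208133) - 264395 = -79643/((-198 + 8)² + 208133) - 264395 = -79643/((-190)² + 208133) - 264395 = -79643/(36100 + 208133) - 264395 = -79643/244233 - 264395 = -64574063678/244233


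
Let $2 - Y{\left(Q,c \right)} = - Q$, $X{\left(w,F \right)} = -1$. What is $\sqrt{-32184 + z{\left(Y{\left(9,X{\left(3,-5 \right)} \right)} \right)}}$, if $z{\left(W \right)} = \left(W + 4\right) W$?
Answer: $i \sqrt{32019} \approx 178.94 i$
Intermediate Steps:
$Y{\left(Q,c \right)} = 2 + Q$ ($Y{\left(Q,c \right)} = 2 - - Q = 2 + Q$)
$z{\left(W \right)} = W \left(4 + W\right)$ ($z{\left(W \right)} = \left(4 + W\right) W = W \left(4 + W\right)$)
$\sqrt{-32184 + z{\left(Y{\left(9,X{\left(3,-5 \right)} \right)} \right)}} = \sqrt{-32184 + \left(2 + 9\right) \left(4 + \left(2 + 9\right)\right)} = \sqrt{-32184 + 11 \left(4 + 11\right)} = \sqrt{-32184 + 11 \cdot 15} = \sqrt{-32184 + 165} = \sqrt{-32019} = i \sqrt{32019}$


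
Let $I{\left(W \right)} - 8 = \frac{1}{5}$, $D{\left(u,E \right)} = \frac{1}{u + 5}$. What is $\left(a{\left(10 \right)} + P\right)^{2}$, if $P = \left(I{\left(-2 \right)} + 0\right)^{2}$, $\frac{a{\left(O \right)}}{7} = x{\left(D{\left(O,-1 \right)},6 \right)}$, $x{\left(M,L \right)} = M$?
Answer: $\frac{25786084}{5625} \approx 4584.2$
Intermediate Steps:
$D{\left(u,E \right)} = \frac{1}{5 + u}$
$a{\left(O \right)} = \frac{7}{5 + O}$
$I{\left(W \right)} = \frac{41}{5}$ ($I{\left(W \right)} = 8 + \frac{1}{5} = \frac{41}{5}$)
$P = \frac{1681}{25}$ ($P = \left(\frac{41}{5} + 0\right)^{2} = \left(\frac{41}{5}\right)^{2} = \frac{1681}{25} \approx 67.24$)
$\left(a{\left(10 \right)} + P\right)^{2} = \left(\frac{7}{5 + 10} + \frac{1681}{25}\right)^{2} = \left(\frac{7}{15} + \frac{1681}{25}\right)^{2} = \left(\frac{5078}{75}\right)^{2} = \frac{25786084}{5625}$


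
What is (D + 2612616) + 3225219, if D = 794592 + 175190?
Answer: 6807617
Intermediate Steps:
D = 969782
(D + 2612616) + 3225219 = (969782 + 2612616) + 3225219 = 3582398 + 3225219 = 6807617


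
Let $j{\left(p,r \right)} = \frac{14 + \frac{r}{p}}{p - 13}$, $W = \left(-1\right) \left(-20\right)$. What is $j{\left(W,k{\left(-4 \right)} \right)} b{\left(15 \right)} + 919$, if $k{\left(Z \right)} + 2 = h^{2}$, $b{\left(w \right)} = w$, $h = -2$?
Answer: $\frac{13289}{14} \approx 949.21$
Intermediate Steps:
$W = 20$
$k{\left(Z \right)} = 2$ ($k{\left(Z \right)} = -2 + \left(-2\right)^{2} = -2 + 4 = 2$)
$j{\left(p,r \right)} = \frac{14 + \frac{r}{p}}{-13 + p}$
$j{\left(W,k{\left(-4 \right)} \right)} b{\left(15 \right)} + 919 = \frac{2 + 14 \cdot 20}{20 \left(-13 + 20\right)} 15 + 919 = \frac{2 + 280}{20 \cdot 7} \cdot 15 + 919 = \frac{1}{20} \cdot \frac{1}{7} \cdot 282 \cdot 15 + 919 = \frac{141}{70} \cdot 15 + 919 = \frac{423}{14} + 919 = \frac{13289}{14}$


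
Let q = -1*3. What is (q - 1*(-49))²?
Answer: 2116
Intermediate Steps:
q = -3
(q - 1*(-49))² = (-3 - 1*(-49))² = (-3 + 49)² = 46² = 2116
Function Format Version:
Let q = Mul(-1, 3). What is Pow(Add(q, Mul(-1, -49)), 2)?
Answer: 2116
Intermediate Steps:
q = -3
Pow(Add(q, Mul(-1, -49)), 2) = Pow(Add(-3, Mul(-1, -49)), 2) = Pow(Add(-3, 49), 2) = Pow(46, 2) = 2116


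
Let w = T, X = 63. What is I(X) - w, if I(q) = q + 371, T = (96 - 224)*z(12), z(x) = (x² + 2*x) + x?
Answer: 23474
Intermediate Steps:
z(x) = x² + 3*x
T = -23040 (T = (96 - 224)*(12*(3 + 12)) = -1536*15 = -128*180 = -23040)
w = -23040
I(q) = 371 + q
I(X) - w = (371 + 63) - 1*(-23040) = 434 + 23040 = 23474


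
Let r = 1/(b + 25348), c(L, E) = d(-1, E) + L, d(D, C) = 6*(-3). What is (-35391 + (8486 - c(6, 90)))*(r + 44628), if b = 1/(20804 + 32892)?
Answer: -1633549542074978564/1361086209 ≈ -1.2002e+9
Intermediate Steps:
d(D, C) = -18
c(L, E) = -18 + L
b = 1/53696 ≈ 1.8623e-5
r = 53696/1361086209 (r = 1/(1/53696 + 25348) = 1/(1361086209/53696) = 53696/1361086209 ≈ 3.9451e-5)
(-35391 + (8486 - c(6, 90)))*(r + 44628) = (-35391 + (8486 - (-18 + 6)))*(53696/1361086209 + 44628) = (-35391 + (8486 - 1*(-12)))*(60742555388948/1361086209) = (-35391 + (8486 + 12))*(60742555388948/1361086209) = (-35391 + 8498)*(60742555388948/1361086209) = -26893*60742555388948/1361086209 = -1633549542074978564/1361086209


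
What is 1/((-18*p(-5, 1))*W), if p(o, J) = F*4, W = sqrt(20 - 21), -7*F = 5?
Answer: -7*I/360 ≈ -0.019444*I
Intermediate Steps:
F = -5/7 (F = -1/7*5 = -5/7 ≈ -0.71429)
W = I (W = sqrt(-1) = I ≈ 1.0*I)
p(o, J) = -20/7 (p(o, J) = -5/7*4 = -20/7)
1/((-18*p(-5, 1))*W) = 1/((-18*(-20/7))*I) = 1/(360*I/7) = -7*I/360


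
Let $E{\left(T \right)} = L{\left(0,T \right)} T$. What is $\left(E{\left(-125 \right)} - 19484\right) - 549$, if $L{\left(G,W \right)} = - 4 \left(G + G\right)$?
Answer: $-20033$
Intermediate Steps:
$L{\left(G,W \right)} = - 8 G$ ($L{\left(G,W \right)} = - 4 \cdot 2 G = - 8 G$)
$E{\left(T \right)} = 0$ ($E{\left(T \right)} = \left(-8\right) 0 T = 0 T = 0$)
$\left(E{\left(-125 \right)} - 19484\right) - 549 = \left(0 - 19484\right) - 549 = -19484 - 549 = -20033$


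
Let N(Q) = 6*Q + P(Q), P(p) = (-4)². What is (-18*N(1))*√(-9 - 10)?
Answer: -396*I*√19 ≈ -1726.1*I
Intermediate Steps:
P(p) = 16
N(Q) = 16 + 6*Q (N(Q) = 6*Q + 16 = 16 + 6*Q)
(-18*N(1))*√(-9 - 10) = (-18*(16 + 6*1))*√(-9 - 10) = (-18*(16 + 6))*√(-19) = (-18*22)*(I*√19) = -396*I*√19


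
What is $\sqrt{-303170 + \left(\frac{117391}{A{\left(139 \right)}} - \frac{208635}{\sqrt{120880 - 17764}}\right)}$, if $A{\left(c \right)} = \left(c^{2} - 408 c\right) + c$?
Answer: $\frac{\sqrt{-7766396497074415834647 - 103662081439628530 \sqrt{25779}}}{160053218} \approx 551.2 i$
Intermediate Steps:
$A{\left(c \right)} = c^{2} - 407 c$
$\sqrt{-303170 + \left(\frac{117391}{A{\left(139 \right)}} - \frac{208635}{\sqrt{120880 - 17764}}\right)} = \sqrt{-303170 + \left(\frac{117391}{139 \left(-407 + 139\right)} - \frac{208635}{\sqrt{120880 - 17764}}\right)} = \sqrt{-303170 + \left(\frac{117391}{139 \left(-268\right)} - \frac{208635}{\sqrt{103116}}\right)} = \sqrt{-303170 + \left(\frac{117391}{-37252} - \frac{208635}{2 \sqrt{25779}}\right)} = \sqrt{-303170 + \left(117391 \left(- \frac{1}{37252}\right) - 208635 \frac{\sqrt{25779}}{51558}\right)} = \sqrt{-303170 - \left(\frac{117391}{37252} + \frac{69545 \sqrt{25779}}{17186}\right)} = \sqrt{- \frac{11293806231}{37252} - \frac{69545 \sqrt{25779}}{17186}}$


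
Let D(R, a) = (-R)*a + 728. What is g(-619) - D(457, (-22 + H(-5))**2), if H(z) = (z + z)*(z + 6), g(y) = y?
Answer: 466621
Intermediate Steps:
H(z) = 2*z*(6 + z) (H(z) = (2*z)*(6 + z) = 2*z*(6 + z))
D(R, a) = 728 - R*a (D(R, a) = -R*a + 728 = 728 - R*a)
g(-619) - D(457, (-22 + H(-5))**2) = -619 - (728 - 1*457*(-22 + 2*(-5)*(6 - 5))**2) = -619 - (728 - 1*457*(-22 + 2*(-5)*1)**2) = -619 - (728 - 1*457*(-22 - 10)**2) = -619 - (728 - 1*457*(-32)**2) = -619 - (728 - 1*457*1024) = -619 - (728 - 467968) = -619 - 1*(-467240) = -619 + 467240 = 466621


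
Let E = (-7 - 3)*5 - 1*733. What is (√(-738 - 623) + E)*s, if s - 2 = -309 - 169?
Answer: 372708 - 476*I*√1361 ≈ 3.7271e+5 - 17560.0*I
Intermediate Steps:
s = -476 (s = 2 + (-309 - 169) = 2 - 478 = -476)
E = -783 (E = -10*5 - 733 = -50 - 733 = -783)
(√(-738 - 623) + E)*s = (√(-738 - 623) - 783)*(-476) = (√(-1361) - 783)*(-476) = (I*√1361 - 783)*(-476) = (-783 + I*√1361)*(-476) = 372708 - 476*I*√1361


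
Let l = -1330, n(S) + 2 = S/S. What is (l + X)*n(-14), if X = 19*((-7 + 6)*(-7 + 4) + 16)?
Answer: 969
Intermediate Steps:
n(S) = -1 (n(S) = -2 + S/S = -2 + 1 = -1)
X = 361 (X = 19*(-1*(-3) + 16) = 19*(3 + 16) = 19*19 = 361)
(l + X)*n(-14) = (-1330 + 361)*(-1) = -969*(-1) = 969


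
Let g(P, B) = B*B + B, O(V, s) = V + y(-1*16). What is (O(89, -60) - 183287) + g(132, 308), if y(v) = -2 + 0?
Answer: -88028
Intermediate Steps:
y(v) = -2
O(V, s) = -2 + V (O(V, s) = V - 2 = -2 + V)
g(P, B) = B + B**2 (g(P, B) = B**2 + B = B + B**2)
(O(89, -60) - 183287) + g(132, 308) = ((-2 + 89) - 183287) + 308*(1 + 308) = (87 - 183287) + 308*309 = -183200 + 95172 = -88028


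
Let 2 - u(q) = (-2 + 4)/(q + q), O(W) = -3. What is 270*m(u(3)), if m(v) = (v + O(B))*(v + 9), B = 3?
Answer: -3840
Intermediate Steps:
u(q) = 2 - 1/q (u(q) = 2 - (-2 + 4)/(q + q) = 2 - 2/(2*q) = 2 - 2*1/(2*q) = 2 - 1/q)
m(v) = (-3 + v)*(9 + v) (m(v) = (v - 3)*(v + 9) = (-3 + v)*(9 + v))
270*m(u(3)) = 270*(-27 + (2 - 1/3)**2 + 6*(2 - 1/3)) = 270*(-27 + (5/3)**2 + 6*(5/3)) = 270*(-27 + 25/9 + 10) = 270*(-128/9) = -3840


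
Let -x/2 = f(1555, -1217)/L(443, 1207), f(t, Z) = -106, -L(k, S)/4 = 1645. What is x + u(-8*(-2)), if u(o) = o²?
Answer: 421067/1645 ≈ 255.97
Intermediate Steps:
L(k, S) = -6580 (L(k, S) = -4*1645 = -6580)
x = -53/1645 (x = -(-212)/(-6580) = -(-212)*(-1)/6580 = -2*53/3290 = -53/1645 ≈ -0.032219)
x + u(-8*(-2)) = -53/1645 + (-8*(-2))² = -53/1645 + 16² = -53/1645 + 256 = 421067/1645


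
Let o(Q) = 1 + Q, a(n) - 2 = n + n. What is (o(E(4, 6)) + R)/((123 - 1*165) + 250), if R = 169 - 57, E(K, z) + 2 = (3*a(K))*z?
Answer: 291/208 ≈ 1.3990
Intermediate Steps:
a(n) = 2 + 2*n (a(n) = 2 + (n + n) = 2 + 2*n)
E(K, z) = -2 + z*(6 + 6*K) (E(K, z) = -2 + (3*(2 + 2*K))*z = -2 + (6 + 6*K)*z = -2 + z*(6 + 6*K))
R = 112
(o(E(4, 6)) + R)/((123 - 1*165) + 250) = ((1 + (-2 + 6*6*(1 + 4))) + 112)/((123 - 1*165) + 250) = ((1 + (-2 + 6*6*5)) + 112)/((123 - 165) + 250) = ((1 + (-2 + 180)) + 112)/(-42 + 250) = ((1 + 178) + 112)/208 = (179 + 112)*(1/208) = 291*(1/208) = 291/208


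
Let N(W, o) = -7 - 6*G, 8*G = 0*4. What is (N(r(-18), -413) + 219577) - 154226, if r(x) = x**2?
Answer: 65344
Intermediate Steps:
G = 0 (G = (0*4)/8 = (1/8)*0 = 0)
N(W, o) = -7 (N(W, o) = -7 - 6*0 = -7 + 0 = -7)
(N(r(-18), -413) + 219577) - 154226 = (-7 + 219577) - 154226 = 219570 - 154226 = 65344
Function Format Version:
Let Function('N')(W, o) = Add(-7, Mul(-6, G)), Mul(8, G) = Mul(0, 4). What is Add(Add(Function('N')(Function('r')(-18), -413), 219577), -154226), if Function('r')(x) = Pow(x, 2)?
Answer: 65344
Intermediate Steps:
G = 0 (G = Mul(Rational(1, 8), Mul(0, 4)) = Mul(Rational(1, 8), 0) = 0)
Function('N')(W, o) = -7 (Function('N')(W, o) = Add(-7, Mul(-6, 0)) = Add(-7, 0) = -7)
Add(Add(Function('N')(Function('r')(-18), -413), 219577), -154226) = Add(Add(-7, 219577), -154226) = Add(219570, -154226) = 65344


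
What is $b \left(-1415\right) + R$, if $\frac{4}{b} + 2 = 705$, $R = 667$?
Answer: $\frac{463241}{703} \approx 658.95$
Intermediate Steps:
$b = \frac{4}{703}$ ($b = \frac{4}{-2 + 705} = \frac{4}{703} \approx 0.0056899$)
$b \left(-1415\right) + R = \frac{4}{703} \left(-1415\right) + 667 = - \frac{5660}{703} + 667 = \frac{463241}{703}$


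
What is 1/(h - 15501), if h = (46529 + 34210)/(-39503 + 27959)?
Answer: -3848/59674761 ≈ -6.4483e-5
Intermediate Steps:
h = -26913/3848 (h = 80739/(-11544) = 80739*(-1/11544) = -26913/3848 ≈ -6.9940)
1/(h - 15501) = 1/(-26913/3848 - 15501) = 1/(-59674761/3848) = -3848/59674761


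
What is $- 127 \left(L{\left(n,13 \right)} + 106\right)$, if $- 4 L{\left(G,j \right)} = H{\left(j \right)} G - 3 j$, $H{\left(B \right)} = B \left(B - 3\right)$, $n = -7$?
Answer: $- \frac{174371}{4} \approx -43593.0$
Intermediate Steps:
$H{\left(B \right)} = B \left(-3 + B\right)$
$L{\left(G,j \right)} = \frac{3 j}{4} - \frac{G j \left(-3 + j\right)}{4}$ ($L{\left(G,j \right)} = - \frac{j \left(-3 + j\right) G - 3 j}{4} = - \frac{G j \left(-3 + j\right) - 3 j}{4} = - \frac{- 3 j + G j \left(-3 + j\right)}{4} = \frac{3 j}{4} - \frac{G j \left(-3 + j\right)}{4}$)
$- 127 \left(L{\left(n,13 \right)} + 106\right) = - 127 \left(\frac{1}{4} \cdot 13 \left(3 - - 7 \left(-3 + 13\right)\right) + 106\right) = - 127 \left(\frac{1}{4} \cdot 13 \left(3 - \left(-7\right) 10\right) + 106\right) = - 127 \left(\frac{1}{4} \cdot 13 \left(3 + 70\right) + 106\right) = - 127 \left(\frac{1}{4} \cdot 13 \cdot 73 + 106\right) = - 127 \left(\frac{949}{4} + 106\right) = \left(-127\right) \frac{1373}{4} = - \frac{174371}{4}$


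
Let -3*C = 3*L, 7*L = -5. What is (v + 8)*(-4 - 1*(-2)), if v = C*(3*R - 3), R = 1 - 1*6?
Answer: 68/7 ≈ 9.7143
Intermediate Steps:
L = -5/7 (L = (⅐)*(-5) = -5/7 ≈ -0.71429)
C = 5/7 (C = -(-5)/7 = -⅓*(-15/7) = 5/7 ≈ 0.71429)
R = -5 (R = 1 - 6 = -5)
v = -90/7 (v = 5*(3*(-5) - 3)/7 = 5*(-15 - 3)/7 = (5/7)*(-18) = -90/7 ≈ -12.857)
(v + 8)*(-4 - 1*(-2)) = (-90/7 + 8)*(-4 - 1*(-2)) = -34*(-4 + 2)/7 = -34/7*(-2) = 68/7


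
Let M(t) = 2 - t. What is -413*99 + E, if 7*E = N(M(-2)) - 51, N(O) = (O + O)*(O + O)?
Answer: -286196/7 ≈ -40885.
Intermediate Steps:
N(O) = 4*O² (N(O) = (2*O)*(2*O) = 4*O²)
E = 13/7 (E = (4*(2 - 1*(-2))² - 51)/7 = (4*(2 + 2)² - 51)/7 = (4*4² - 51)/7 = (4*16 - 51)/7 = (64 - 51)/7 = (⅐)*13 = 13/7 ≈ 1.8571)
-413*99 + E = -413*99 + 13/7 = -40887 + 13/7 = -286196/7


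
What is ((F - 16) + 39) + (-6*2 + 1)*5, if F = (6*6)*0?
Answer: -32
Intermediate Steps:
F = 0 (F = 36*0 = 0)
((F - 16) + 39) + (-6*2 + 1)*5 = ((0 - 16) + 39) + (-6*2 + 1)*5 = (-16 + 39) + (-12 + 1)*5 = 23 - 11*5 = 23 - 55 = -32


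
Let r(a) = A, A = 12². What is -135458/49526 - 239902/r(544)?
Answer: -2975223101/1782936 ≈ -1668.7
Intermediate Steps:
A = 144
r(a) = 144
-135458/49526 - 239902/r(544) = -135458/49526 - 239902/144 = -135458*1/49526 - 239902*1/144 = -67729/24763 - 119951/72 = -2975223101/1782936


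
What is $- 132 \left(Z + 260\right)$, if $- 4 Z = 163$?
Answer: $-28941$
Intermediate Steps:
$Z = - \frac{163}{4}$ ($Z = \left(- \frac{1}{4}\right) 163 = - \frac{163}{4} \approx -40.75$)
$- 132 \left(Z + 260\right) = - 132 \left(- \frac{163}{4} + 260\right) = \left(-132\right) \frac{877}{4} = -28941$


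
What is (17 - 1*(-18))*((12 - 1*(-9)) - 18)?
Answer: 105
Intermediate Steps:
(17 - 1*(-18))*((12 - 1*(-9)) - 18) = (17 + 18)*((12 + 9) - 18) = 35*(21 - 18) = 35*3 = 105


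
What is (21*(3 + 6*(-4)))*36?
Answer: -15876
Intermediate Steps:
(21*(3 + 6*(-4)))*36 = (21*(3 - 24))*36 = (21*(-21))*36 = -441*36 = -15876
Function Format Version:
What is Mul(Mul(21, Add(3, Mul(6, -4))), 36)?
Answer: -15876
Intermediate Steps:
Mul(Mul(21, Add(3, Mul(6, -4))), 36) = Mul(Mul(21, Add(3, -24)), 36) = Mul(Mul(21, -21), 36) = Mul(-441, 36) = -15876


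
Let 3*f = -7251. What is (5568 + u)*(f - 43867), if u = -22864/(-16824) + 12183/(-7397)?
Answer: -1336230201505220/5185297 ≈ -2.5770e+8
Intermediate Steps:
f = -2417 (f = (1/3)*(-7251) = -2417)
u = -4480223/15555891 (u = -22864*(-1/16824) + 12183*(-1/7397) = 2858/2103 - 12183/7397 = -4480223/15555891 ≈ -0.28801)
(5568 + u)*(f - 43867) = (5568 - 4480223/15555891)*(-2417 - 43867) = (86610720865/15555891)*(-46284) = -1336230201505220/5185297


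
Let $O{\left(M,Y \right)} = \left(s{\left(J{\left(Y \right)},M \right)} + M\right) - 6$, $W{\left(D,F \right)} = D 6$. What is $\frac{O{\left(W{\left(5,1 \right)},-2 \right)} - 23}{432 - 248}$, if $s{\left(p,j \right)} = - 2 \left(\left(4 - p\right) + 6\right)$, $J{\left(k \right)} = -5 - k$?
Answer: $- \frac{25}{184} \approx -0.13587$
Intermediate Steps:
$W{\left(D,F \right)} = 6 D$
$s{\left(p,j \right)} = -20 + 2 p$ ($s{\left(p,j \right)} = - 2 \left(10 - p\right) = -20 + 2 p$)
$O{\left(M,Y \right)} = -36 + M - 2 Y$ ($O{\left(M,Y \right)} = \left(\left(-20 + 2 \left(-5 - Y\right)\right) + M\right) - 6 = \left(\left(-20 - \left(10 + 2 Y\right)\right) + M\right) - 6 = \left(\left(-30 - 2 Y\right) + M\right) - 6 = \left(-30 + M - 2 Y\right) - 6 = -36 + M - 2 Y$)
$\frac{O{\left(W{\left(5,1 \right)},-2 \right)} - 23}{432 - 248} = \frac{\left(-36 + 6 \cdot 5 - -4\right) - 23}{432 - 248} = \frac{\left(-36 + 30 + 4\right) - 23}{184} = \left(-2 - 23\right) \frac{1}{184} = \left(-25\right) \frac{1}{184} = - \frac{25}{184}$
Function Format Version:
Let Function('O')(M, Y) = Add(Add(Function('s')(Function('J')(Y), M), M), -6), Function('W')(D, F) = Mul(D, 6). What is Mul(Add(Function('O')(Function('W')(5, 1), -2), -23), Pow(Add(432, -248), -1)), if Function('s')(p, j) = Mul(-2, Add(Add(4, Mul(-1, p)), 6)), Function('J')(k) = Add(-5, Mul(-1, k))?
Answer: Rational(-25, 184) ≈ -0.13587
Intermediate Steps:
Function('W')(D, F) = Mul(6, D)
Function('s')(p, j) = Add(-20, Mul(2, p)) (Function('s')(p, j) = Mul(-2, Add(10, Mul(-1, p))) = Add(-20, Mul(2, p)))
Function('O')(M, Y) = Add(-36, M, Mul(-2, Y)) (Function('O')(M, Y) = Add(Add(Add(-20, Mul(2, Add(-5, Mul(-1, Y)))), M), -6) = Add(Add(Add(-20, Add(-10, Mul(-2, Y))), M), -6) = Add(Add(Add(-30, Mul(-2, Y)), M), -6) = Add(Add(-30, M, Mul(-2, Y)), -6) = Add(-36, M, Mul(-2, Y)))
Mul(Add(Function('O')(Function('W')(5, 1), -2), -23), Pow(Add(432, -248), -1)) = Mul(Add(Add(-36, Mul(6, 5), Mul(-2, -2)), -23), Pow(Add(432, -248), -1)) = Mul(Add(Add(-36, 30, 4), -23), Pow(184, -1)) = Mul(Add(-2, -23), Rational(1, 184)) = Mul(-25, Rational(1, 184)) = Rational(-25, 184)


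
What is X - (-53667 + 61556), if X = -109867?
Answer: -117756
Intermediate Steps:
X - (-53667 + 61556) = -109867 - (-53667 + 61556) = -109867 - 1*7889 = -109867 - 7889 = -117756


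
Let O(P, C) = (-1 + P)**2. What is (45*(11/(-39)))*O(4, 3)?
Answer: -1485/13 ≈ -114.23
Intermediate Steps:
(45*(11/(-39)))*O(4, 3) = (45*(11/(-39)))*(-1 + 4)**2 = (45*(11*(-1/39)))*3**2 = (45*(-11/39))*9 = -165/13*9 = -1485/13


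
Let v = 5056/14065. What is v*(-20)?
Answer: -20224/2813 ≈ -7.1895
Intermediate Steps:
v = 5056/14065 (v = 5056*(1/14065) = 5056/14065 ≈ 0.35947)
v*(-20) = (5056/14065)*(-20) = -20224/2813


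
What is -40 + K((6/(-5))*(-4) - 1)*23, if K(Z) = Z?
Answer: 237/5 ≈ 47.400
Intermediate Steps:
-40 + K((6/(-5))*(-4) - 1)*23 = -40 + ((6/(-5))*(-4) - 1)*23 = -40 + ((6*(-⅕))*(-4) - 1)*23 = -40 + (-6/5*(-4) - 1)*23 = -40 + (24/5 - 1)*23 = -40 + (19/5)*23 = -40 + 437/5 = 237/5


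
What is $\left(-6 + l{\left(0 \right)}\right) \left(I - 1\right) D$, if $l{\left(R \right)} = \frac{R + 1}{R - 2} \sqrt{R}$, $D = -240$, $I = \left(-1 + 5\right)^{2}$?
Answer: $21600$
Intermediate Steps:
$I = 16$ ($I = 4^{2} = 16$)
$l{\left(R \right)} = \frac{\sqrt{R} \left(1 + R\right)}{-2 + R}$ ($l{\left(R \right)} = \frac{1 + R}{-2 + R} \sqrt{R} = \frac{\sqrt{R} \left(1 + R\right)}{-2 + R}$)
$\left(-6 + l{\left(0 \right)}\right) \left(I - 1\right) D = \left(-6 + \frac{\sqrt{0} \left(1 + 0\right)}{-2 + 0}\right) \left(16 - 1\right) \left(-240\right) = \left(-6 + 0 \frac{1}{-2} \cdot 1\right) 15 \left(-240\right) = \left(-6 + 0 \left(- \frac{1}{2}\right) 1\right) 15 \left(-240\right) = \left(-6 + 0\right) 15 \left(-240\right) = \left(-6\right) 15 \left(-240\right) = \left(-90\right) \left(-240\right) = 21600$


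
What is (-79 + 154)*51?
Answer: 3825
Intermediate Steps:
(-79 + 154)*51 = 75*51 = 3825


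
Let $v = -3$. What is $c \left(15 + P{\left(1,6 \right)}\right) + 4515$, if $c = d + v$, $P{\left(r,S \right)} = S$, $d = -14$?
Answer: $4158$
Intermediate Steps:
$c = -17$ ($c = -14 - 3 = -17$)
$c \left(15 + P{\left(1,6 \right)}\right) + 4515 = - 17 \left(15 + 6\right) + 4515 = \left(-17\right) 21 + 4515 = -357 + 4515 = 4158$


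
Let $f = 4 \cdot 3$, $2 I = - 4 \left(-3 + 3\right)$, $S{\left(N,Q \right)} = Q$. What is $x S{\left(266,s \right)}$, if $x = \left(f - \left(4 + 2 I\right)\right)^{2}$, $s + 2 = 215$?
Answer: $13632$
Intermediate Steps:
$s = 213$ ($s = -2 + 215 = 213$)
$I = 0$ ($I = \frac{\left(-4\right) \left(-3 + 3\right)}{2} = \frac{\left(-4\right) 0}{2} = \frac{1}{2} \cdot 0 = 0$)
$f = 12$
$x = 64$ ($x = \left(12 - 4\right)^{2} = 8^{2} = 64$)
$x S{\left(266,s \right)} = 64 \cdot 213 = 13632$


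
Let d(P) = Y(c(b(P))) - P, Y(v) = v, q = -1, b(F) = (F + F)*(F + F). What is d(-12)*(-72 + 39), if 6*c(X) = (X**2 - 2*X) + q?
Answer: -3637645/2 ≈ -1.8188e+6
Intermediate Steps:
b(F) = 4*F**2 (b(F) = (2*F)*(2*F) = 4*F**2)
c(X) = -1/6 - X/3 + X**2/6 (c(X) = ((X**2 - 2*X) - 1)/6 = (-1 + X**2 - 2*X)/6 = -1/6 - X/3 + X**2/6)
d(P) = -1/6 - P - 4*P**2/3 + 8*P**4/3 (d(P) = (-1/6 - 4*P**2/3 + (4*P**2)**2/6) - P = (-1/6 - 4*P**2/3 + (16*P**4)/6) - P = (-1/6 - 4*P**2/3 + 8*P**4/3) - P = -1/6 - P - 4*P**2/3 + 8*P**4/3)
d(-12)*(-72 + 39) = (-1/6 - 1*(-12) - 4/3*(-12)**2 + (8/3)*(-12)**4)*(-72 + 39) = (-1/6 + 12 - 4/3*144 + (8/3)*20736)*(-33) = (-1/6 + 12 - 192 + 55296)*(-33) = (330695/6)*(-33) = -3637645/2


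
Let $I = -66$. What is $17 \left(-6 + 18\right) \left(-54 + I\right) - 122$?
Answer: $-24602$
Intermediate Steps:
$17 \left(-6 + 18\right) \left(-54 + I\right) - 122 = 17 \left(-6 + 18\right) \left(-54 - 66\right) - 122 = 17 \cdot 12 \left(-120\right) - 122 = 17 \left(-1440\right) - 122 = -24480 - 122 = -24602$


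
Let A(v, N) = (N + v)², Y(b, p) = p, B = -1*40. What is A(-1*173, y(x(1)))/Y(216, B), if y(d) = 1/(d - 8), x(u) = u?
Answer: -183618/245 ≈ -749.46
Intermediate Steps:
B = -40
y(d) = 1/(-8 + d)
A(-1*173, y(x(1)))/Y(216, B) = (1/(-8 + 1) - 1*173)²/(-40) = (1/(-7) - 173)²*(-1/40) = (-⅐ - 173)²*(-1/40) = (-1212/7)²*(-1/40) = (1468944/49)*(-1/40) = -183618/245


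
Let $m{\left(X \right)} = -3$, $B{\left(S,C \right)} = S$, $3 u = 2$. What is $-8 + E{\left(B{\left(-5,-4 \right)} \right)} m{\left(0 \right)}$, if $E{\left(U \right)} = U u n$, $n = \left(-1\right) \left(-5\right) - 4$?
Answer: $2$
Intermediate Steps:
$u = \frac{2}{3}$ ($u = \frac{1}{3} \cdot 2 = \frac{2}{3} \approx 0.66667$)
$n = 1$ ($n = 5 - 4 = 1$)
$E{\left(U \right)} = \frac{2 U}{3}$ ($E{\left(U \right)} = U \frac{2}{3} \cdot 1 = \frac{2 U}{3} \cdot 1 = \frac{2 U}{3}$)
$-8 + E{\left(B{\left(-5,-4 \right)} \right)} m{\left(0 \right)} = -8 + \frac{2}{3} \left(-5\right) \left(-3\right) = -8 - -10 = -8 + 10 = 2$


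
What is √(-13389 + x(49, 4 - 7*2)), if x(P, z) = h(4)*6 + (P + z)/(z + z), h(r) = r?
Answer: I*√1336695/10 ≈ 115.62*I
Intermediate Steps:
x(P, z) = 24 + (P + z)/(2*z) (x(P, z) = 4*6 + (P + z)/(z + z) = 24 + (P + z)/((2*z)) = 24 + (P + z)*(1/(2*z)) = 24 + (P + z)/(2*z))
√(-13389 + x(49, 4 - 7*2)) = √(-13389 + (49 + 49*(4 - 7*2))/(2*(4 - 7*2))) = √(-13389 + (49 + 49*(4 - 14))/(2*(4 - 14))) = √(-13389 + (½)*(49 + 49*(-10))/(-10)) = √(-13389 + (½)*(-⅒)*(49 - 490)) = √(-13389 + (½)*(-⅒)*(-441)) = √(-13389 + 441/20) = √(-267339/20) = I*√1336695/10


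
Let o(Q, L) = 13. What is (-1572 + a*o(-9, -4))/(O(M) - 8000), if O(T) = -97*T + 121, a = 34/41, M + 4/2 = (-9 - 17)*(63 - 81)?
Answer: 64010/2176321 ≈ 0.029412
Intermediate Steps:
M = 466 (M = -2 + (-9 - 17)*(63 - 81) = -2 - 26*(-18) = -2 + 468 = 466)
a = 34/41 (a = 34*(1/41) = 34/41 ≈ 0.82927)
O(T) = 121 - 97*T
(-1572 + a*o(-9, -4))/(O(M) - 8000) = (-1572 + (34/41)*13)/((121 - 97*466) - 8000) = (-1572 + 442/41)/((121 - 45202) - 8000) = -64010/(41*(-45081 - 8000)) = -64010/41/(-53081) = -64010/41*(-1/53081) = 64010/2176321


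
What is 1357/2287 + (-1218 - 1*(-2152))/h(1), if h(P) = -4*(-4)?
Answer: 1078885/18296 ≈ 58.968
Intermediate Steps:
h(P) = 16
1357/2287 + (-1218 - 1*(-2152))/h(1) = 1357/2287 + (-1218 - 1*(-2152))/16 = 1357*(1/2287) + (-1218 + 2152)*(1/16) = 1357/2287 + 934*(1/16) = 1357/2287 + 467/8 = 1078885/18296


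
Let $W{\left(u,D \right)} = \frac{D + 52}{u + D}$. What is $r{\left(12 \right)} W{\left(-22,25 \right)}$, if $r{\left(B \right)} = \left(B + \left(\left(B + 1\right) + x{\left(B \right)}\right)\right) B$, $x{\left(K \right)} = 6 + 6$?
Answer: $11396$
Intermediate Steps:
$x{\left(K \right)} = 12$
$r{\left(B \right)} = B \left(13 + 2 B\right)$ ($r{\left(B \right)} = \left(B + \left(\left(B + 1\right) + 12\right)\right) B = \left(B + \left(\left(1 + B\right) + 12\right)\right) B = \left(B + \left(13 + B\right)\right) B = \left(13 + 2 B\right) B = B \left(13 + 2 B\right)$)
$W{\left(u,D \right)} = \frac{52 + D}{D + u}$
$r{\left(12 \right)} W{\left(-22,25 \right)} = 12 \left(13 + 2 \cdot 12\right) \frac{52 + 25}{25 - 22} = 12 \left(13 + 24\right) \frac{1}{3} \cdot 77 = 12 \cdot 37 \cdot \frac{1}{3} \cdot 77 = 444 \cdot \frac{77}{3} = 11396$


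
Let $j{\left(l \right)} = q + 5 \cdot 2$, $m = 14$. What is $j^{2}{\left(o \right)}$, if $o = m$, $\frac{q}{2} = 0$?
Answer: $100$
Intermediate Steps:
$q = 0$ ($q = 2 \cdot 0 = 0$)
$o = 14$
$j{\left(l \right)} = 10$ ($j{\left(l \right)} = 0 + 5 \cdot 2 = 0 + 10 = 10$)
$j^{2}{\left(o \right)} = 10^{2} = 100$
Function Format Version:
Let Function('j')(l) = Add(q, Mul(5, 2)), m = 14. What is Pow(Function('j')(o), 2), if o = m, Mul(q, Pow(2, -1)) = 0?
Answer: 100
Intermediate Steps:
q = 0 (q = Mul(2, 0) = 0)
o = 14
Function('j')(l) = 10 (Function('j')(l) = Add(0, Mul(5, 2)) = Add(0, 10) = 10)
Pow(Function('j')(o), 2) = Pow(10, 2) = 100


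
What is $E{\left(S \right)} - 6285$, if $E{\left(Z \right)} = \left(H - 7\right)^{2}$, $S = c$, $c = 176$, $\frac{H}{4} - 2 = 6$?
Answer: $-5660$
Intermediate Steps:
$H = 32$ ($H = 8 + 4 \cdot 6 = 8 + 24 = 32$)
$S = 176$
$E{\left(Z \right)} = 625$ ($E{\left(Z \right)} = \left(32 - 7\right)^{2} = 25^{2} = 625$)
$E{\left(S \right)} - 6285 = 625 - 6285 = -5660$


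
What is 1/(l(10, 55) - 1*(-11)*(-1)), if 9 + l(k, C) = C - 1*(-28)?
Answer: 1/63 ≈ 0.015873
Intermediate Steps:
l(k, C) = 19 + C (l(k, C) = -9 + (C - 1*(-28)) = -9 + (C + 28) = -9 + (28 + C) = 19 + C)
1/(l(10, 55) - 1*(-11)*(-1)) = 1/((19 + 55) - 1*(-11)*(-1)) = 1/(74 + 11*(-1)) = 1/(74 - 11) = 1/63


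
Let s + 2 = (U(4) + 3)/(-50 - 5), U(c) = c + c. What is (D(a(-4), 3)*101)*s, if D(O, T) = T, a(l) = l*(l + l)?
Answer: -3333/5 ≈ -666.60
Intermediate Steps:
U(c) = 2*c
a(l) = 2*l² (a(l) = l*(2*l) = 2*l²)
s = -11/5 (s = -2 + (2*4 + 3)/(-50 - 5) = -2 + (8 + 3)/(-55) = -2 + 11*(-1/55) = -2 - ⅕ = -11/5 ≈ -2.2000)
(D(a(-4), 3)*101)*s = (3*101)*(-11/5) = 303*(-11/5) = -3333/5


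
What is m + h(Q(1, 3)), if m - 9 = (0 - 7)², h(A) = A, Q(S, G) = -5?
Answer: 53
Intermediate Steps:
m = 58 (m = 9 + (0 - 7)² = 9 + (-7)² = 9 + 49 = 58)
m + h(Q(1, 3)) = 58 - 5 = 53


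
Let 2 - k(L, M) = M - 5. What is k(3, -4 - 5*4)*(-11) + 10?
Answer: -331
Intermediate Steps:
k(L, M) = 7 - M (k(L, M) = 2 - (M - 5) = 2 - (-5 + M) = 2 + (5 - M) = 7 - M)
k(3, -4 - 5*4)*(-11) + 10 = (7 - (-4 - 5*4))*(-11) + 10 = (7 - (-4 - 20))*(-11) + 10 = (7 - 1*(-24))*(-11) + 10 = (7 + 24)*(-11) + 10 = 31*(-11) + 10 = -341 + 10 = -331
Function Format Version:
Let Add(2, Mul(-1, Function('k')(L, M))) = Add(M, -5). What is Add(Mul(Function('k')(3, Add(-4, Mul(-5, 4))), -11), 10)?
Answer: -331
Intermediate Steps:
Function('k')(L, M) = Add(7, Mul(-1, M)) (Function('k')(L, M) = Add(2, Mul(-1, Add(M, -5))) = Add(2, Mul(-1, Add(-5, M))) = Add(2, Add(5, Mul(-1, M))) = Add(7, Mul(-1, M)))
Add(Mul(Function('k')(3, Add(-4, Mul(-5, 4))), -11), 10) = Add(Mul(Add(7, Mul(-1, Add(-4, Mul(-5, 4)))), -11), 10) = Add(Mul(Add(7, Mul(-1, Add(-4, -20))), -11), 10) = Add(Mul(Add(7, Mul(-1, -24)), -11), 10) = Add(Mul(Add(7, 24), -11), 10) = Add(Mul(31, -11), 10) = Add(-341, 10) = -331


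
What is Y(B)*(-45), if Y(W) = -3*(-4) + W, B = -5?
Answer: -315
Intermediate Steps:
Y(W) = 12 + W
Y(B)*(-45) = (12 - 5)*(-45) = 7*(-45) = -315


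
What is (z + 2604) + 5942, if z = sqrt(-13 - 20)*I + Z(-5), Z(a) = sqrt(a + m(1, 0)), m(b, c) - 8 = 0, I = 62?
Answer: 8546 + sqrt(3) + 62*I*sqrt(33) ≈ 8547.7 + 356.16*I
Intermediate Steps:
m(b, c) = 8 (m(b, c) = 8 + 0 = 8)
Z(a) = sqrt(8 + a) (Z(a) = sqrt(a + 8) = sqrt(8 + a))
z = sqrt(3) + 62*I*sqrt(33) (z = sqrt(-13 - 20)*62 + sqrt(8 - 5) = sqrt(-33)*62 + sqrt(3) = (I*sqrt(33))*62 + sqrt(3) = 62*I*sqrt(33) + sqrt(3) = sqrt(3) + 62*I*sqrt(33) ≈ 1.732 + 356.16*I)
(z + 2604) + 5942 = ((sqrt(3) + 62*I*sqrt(33)) + 2604) + 5942 = (2604 + sqrt(3) + 62*I*sqrt(33)) + 5942 = 8546 + sqrt(3) + 62*I*sqrt(33)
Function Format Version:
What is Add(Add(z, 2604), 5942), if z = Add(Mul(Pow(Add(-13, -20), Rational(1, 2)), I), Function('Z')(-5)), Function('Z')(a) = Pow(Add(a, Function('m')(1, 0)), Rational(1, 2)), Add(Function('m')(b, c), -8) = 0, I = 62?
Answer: Add(8546, Pow(3, Rational(1, 2)), Mul(62, I, Pow(33, Rational(1, 2)))) ≈ Add(8547.7, Mul(356.16, I))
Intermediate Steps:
Function('m')(b, c) = 8 (Function('m')(b, c) = Add(8, 0) = 8)
Function('Z')(a) = Pow(Add(8, a), Rational(1, 2)) (Function('Z')(a) = Pow(Add(a, 8), Rational(1, 2)) = Pow(Add(8, a), Rational(1, 2)))
z = Add(Pow(3, Rational(1, 2)), Mul(62, I, Pow(33, Rational(1, 2)))) (z = Add(Mul(Pow(Add(-13, -20), Rational(1, 2)), 62), Pow(Add(8, -5), Rational(1, 2))) = Add(Mul(Pow(-33, Rational(1, 2)), 62), Pow(3, Rational(1, 2))) = Add(Mul(Mul(I, Pow(33, Rational(1, 2))), 62), Pow(3, Rational(1, 2))) = Add(Mul(62, I, Pow(33, Rational(1, 2))), Pow(3, Rational(1, 2))) = Add(Pow(3, Rational(1, 2)), Mul(62, I, Pow(33, Rational(1, 2)))) ≈ Add(1.7320, Mul(356.16, I)))
Add(Add(z, 2604), 5942) = Add(Add(Add(Pow(3, Rational(1, 2)), Mul(62, I, Pow(33, Rational(1, 2)))), 2604), 5942) = Add(Add(2604, Pow(3, Rational(1, 2)), Mul(62, I, Pow(33, Rational(1, 2)))), 5942) = Add(8546, Pow(3, Rational(1, 2)), Mul(62, I, Pow(33, Rational(1, 2))))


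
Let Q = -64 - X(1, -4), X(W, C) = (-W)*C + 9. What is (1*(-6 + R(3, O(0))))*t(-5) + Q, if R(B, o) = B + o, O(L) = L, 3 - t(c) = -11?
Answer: -119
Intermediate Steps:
t(c) = 14 (t(c) = 3 - 1*(-11) = 3 + 11 = 14)
X(W, C) = 9 - C*W (X(W, C) = -C*W + 9 = 9 - C*W)
Q = -77 (Q = -64 - (9 - 1*(-4)*1) = -64 - (9 + 4) = -64 - 1*13 = -64 - 13 = -77)
(1*(-6 + R(3, O(0))))*t(-5) + Q = (1*(-6 + (3 + 0)))*14 - 77 = (1*(-6 + 3))*14 - 77 = (1*(-3))*14 - 77 = -3*14 - 77 = -42 - 77 = -119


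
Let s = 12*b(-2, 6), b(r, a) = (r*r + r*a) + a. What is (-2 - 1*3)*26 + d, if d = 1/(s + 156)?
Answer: -17159/132 ≈ -129.99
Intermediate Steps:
b(r, a) = a + r² + a*r (b(r, a) = (r² + a*r) + a = a + r² + a*r)
s = -24 (s = 12*(6 + (-2)² + 6*(-2)) = 12*(6 + 4 - 12) = 12*(-2) = -24)
d = 1/132 (d = 1/(-24 + 156) = 1/132 ≈ 0.0075758)
(-2 - 1*3)*26 + d = (-2 - 1*3)*26 + 1/132 = (-2 - 3)*26 + 1/132 = -5*26 + 1/132 = -130 + 1/132 = -17159/132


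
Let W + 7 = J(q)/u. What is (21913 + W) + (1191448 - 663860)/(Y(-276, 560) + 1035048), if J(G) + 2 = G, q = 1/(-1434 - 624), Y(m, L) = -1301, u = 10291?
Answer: 479612406024990461/21893601595866 ≈ 21907.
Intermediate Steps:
q = -1/2058 (q = 1/(-2058) = -1/2058 ≈ -0.00048591)
J(G) = -2 + G
W = -148256263/21178878 (W = -7 + (-2 - 1/2058)/10291 = -7 - 4117/2058*1/10291 = -7 - 4117/21178878 = -148256263/21178878 ≈ -7.0002)
(21913 + W) + (1191448 - 663860)/(Y(-276, 560) + 1035048) = (21913 - 148256263/21178878) + (1191448 - 663860)/(-1301 + 1035048) = 463944497351/21178878 + 527588/1033747 = 479612406024990461/21893601595866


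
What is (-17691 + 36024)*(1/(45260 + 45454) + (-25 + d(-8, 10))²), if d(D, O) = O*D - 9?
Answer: 7204374895095/30238 ≈ 2.3826e+8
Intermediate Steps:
d(D, O) = -9 + D*O (d(D, O) = D*O - 9 = -9 + D*O)
(-17691 + 36024)*(1/(45260 + 45454) + (-25 + d(-8, 10))²) = (-17691 + 36024)*(1/(45260 + 45454) + (-25 + (-9 - 8*10))²) = 18333*(1/90714 + (-25 + (-9 - 80))²) = 18333*(1/90714 + (-25 - 89)²) = 18333*(1/90714 + (-114)²) = 18333*(1/90714 + 12996) = 18333*(1178919145/90714) = 7204374895095/30238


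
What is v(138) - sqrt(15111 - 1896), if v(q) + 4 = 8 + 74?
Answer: 78 - sqrt(13215) ≈ -36.957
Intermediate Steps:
v(q) = 78 (v(q) = -4 + (8 + 74) = -4 + 82 = 78)
v(138) - sqrt(15111 - 1896) = 78 - sqrt(15111 - 1896) = 78 - sqrt(13215)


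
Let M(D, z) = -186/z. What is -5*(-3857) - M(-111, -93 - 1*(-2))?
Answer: 1754749/91 ≈ 19283.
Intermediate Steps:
-5*(-3857) - M(-111, -93 - 1*(-2)) = -5*(-3857) - (-186)/(-93 - 1*(-2)) = 19285 - (-186)/(-93 + 2) = 19285 - (-186)/(-91) = 19285 - (-186)*(-1)/91 = 19285 - 1*186/91 = 19285 - 186/91 = 1754749/91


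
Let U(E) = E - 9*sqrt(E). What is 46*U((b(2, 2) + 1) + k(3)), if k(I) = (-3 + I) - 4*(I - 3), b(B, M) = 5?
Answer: 276 - 414*sqrt(6) ≈ -738.09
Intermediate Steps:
k(I) = 9 - 3*I (k(I) = (-3 + I) - 4*(-3 + I) = (-3 + I) + (12 - 4*I) = 9 - 3*I)
46*U((b(2, 2) + 1) + k(3)) = 46*(((5 + 1) + (9 - 3*3)) - 9*sqrt((5 + 1) + (9 - 3*3))) = 46*((6 + (9 - 9)) - 9*sqrt(6 + (9 - 9))) = 46*((6 + 0) - 9*sqrt(6 + 0)) = 46*(6 - 9*sqrt(6)) = 276 - 414*sqrt(6)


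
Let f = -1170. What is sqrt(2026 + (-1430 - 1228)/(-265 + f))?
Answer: 4*sqrt(260987755)/1435 ≈ 45.032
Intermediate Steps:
sqrt(2026 + (-1430 - 1228)/(-265 + f)) = sqrt(2026 + (-1430 - 1228)/(-265 - 1170)) = sqrt(2026 - 2658/(-1435)) = sqrt(2026 - 2658*(-1/1435)) = sqrt(2026 + 2658/1435) = sqrt(2909968/1435) = 4*sqrt(260987755)/1435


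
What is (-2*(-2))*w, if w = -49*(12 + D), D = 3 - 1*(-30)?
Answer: -8820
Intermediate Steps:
D = 33 (D = 3 + 30 = 33)
w = -2205 (w = -49*(12 + 33) = -49*45 = -2205)
(-2*(-2))*w = -2*(-2)*(-2205) = 4*(-2205) = -8820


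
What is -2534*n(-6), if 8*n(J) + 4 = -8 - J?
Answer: 3801/2 ≈ 1900.5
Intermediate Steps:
n(J) = -3/2 - J/8 (n(J) = -½ + (-8 - J)/8 = -½ + (-1 - J/8) = -3/2 - J/8)
-2534*n(-6) = -2534*(-3/2 - ⅛*(-6)) = -2534*(-3/2 + ¾) = -2534*(-¾) = 3801/2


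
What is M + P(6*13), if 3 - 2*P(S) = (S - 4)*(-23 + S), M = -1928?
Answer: -7923/2 ≈ -3961.5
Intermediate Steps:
P(S) = 3/2 - (-23 + S)*(-4 + S)/2 (P(S) = 3/2 - (S - 4)*(-23 + S)/2 = 3/2 - (-4 + S)*(-23 + S)/2 = 3/2 - (-23 + S)*(-4 + S)/2)
M + P(6*13) = -1928 + (-89/2 - (6*13)²/2 + 27*(6*13)/2) = -1928 + (-89/2 - ½*78² + (27/2)*78) = -1928 + (-89/2 - ½*6084 + 1053) = -1928 + (-89/2 - 3042 + 1053) = -1928 - 4067/2 = -7923/2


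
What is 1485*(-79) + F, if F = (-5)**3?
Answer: -117440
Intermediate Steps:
F = -125
1485*(-79) + F = 1485*(-79) - 125 = -117315 - 125 = -117440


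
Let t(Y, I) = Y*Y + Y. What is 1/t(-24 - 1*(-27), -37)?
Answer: 1/12 ≈ 0.083333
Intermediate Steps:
t(Y, I) = Y + Y² (t(Y, I) = Y² + Y = Y + Y²)
1/t(-24 - 1*(-27), -37) = 1/((-24 - 1*(-27))*(1 + (-24 - 1*(-27)))) = 1/((-24 + 27)*(1 + (-24 + 27))) = 1/(3*(1 + 3)) = 1/(3*4) = 1/12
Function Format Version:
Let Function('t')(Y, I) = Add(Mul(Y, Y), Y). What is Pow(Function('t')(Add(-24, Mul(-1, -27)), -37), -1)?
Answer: Rational(1, 12) ≈ 0.083333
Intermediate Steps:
Function('t')(Y, I) = Add(Y, Pow(Y, 2)) (Function('t')(Y, I) = Add(Pow(Y, 2), Y) = Add(Y, Pow(Y, 2)))
Pow(Function('t')(Add(-24, Mul(-1, -27)), -37), -1) = Pow(Mul(Add(-24, Mul(-1, -27)), Add(1, Add(-24, Mul(-1, -27)))), -1) = Pow(Mul(Add(-24, 27), Add(1, Add(-24, 27))), -1) = Pow(Mul(3, Add(1, 3)), -1) = Pow(Mul(3, 4), -1) = Pow(12, -1) = Rational(1, 12)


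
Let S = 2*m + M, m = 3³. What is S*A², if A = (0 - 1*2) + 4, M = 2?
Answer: 224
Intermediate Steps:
m = 27
A = 2 (A = (0 - 2) + 4 = -2 + 4 = 2)
S = 56 (S = 2*27 + 2 = 54 + 2 = 56)
S*A² = 56*2² = 56*4 = 224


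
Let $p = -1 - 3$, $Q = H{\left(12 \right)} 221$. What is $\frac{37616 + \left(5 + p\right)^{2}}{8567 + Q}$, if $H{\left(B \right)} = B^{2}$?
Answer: $\frac{37617}{40391} \approx 0.93132$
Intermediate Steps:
$Q = 31824$ ($Q = 12^{2} \cdot 221 = 144 \cdot 221 = 31824$)
$p = -4$ ($p = -1 - 3 = -4$)
$\frac{37616 + \left(5 + p\right)^{2}}{8567 + Q} = \frac{37616 + \left(5 - 4\right)^{2}}{8567 + 31824} = \frac{37616 + 1^{2}}{40391} = \left(37616 + 1\right) \frac{1}{40391} = 37617 \cdot \frac{1}{40391} = \frac{37617}{40391}$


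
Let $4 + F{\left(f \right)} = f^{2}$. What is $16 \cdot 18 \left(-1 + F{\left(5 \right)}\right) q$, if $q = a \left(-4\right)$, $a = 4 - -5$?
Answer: $-207360$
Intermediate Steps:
$a = 9$ ($a = 4 + 5 = 9$)
$F{\left(f \right)} = -4 + f^{2}$
$q = -36$ ($q = 9 \left(-4\right) = -36$)
$16 \cdot 18 \left(-1 + F{\left(5 \right)}\right) q = 16 \cdot 18 \left(-1 - \left(4 - 5^{2}\right)\right) \left(-36\right) = 288 \left(-1 + \left(-4 + 25\right)\right) \left(-36\right) = 288 \left(-1 + 21\right) \left(-36\right) = 288 \cdot 20 \left(-36\right) = 288 \left(-720\right) = -207360$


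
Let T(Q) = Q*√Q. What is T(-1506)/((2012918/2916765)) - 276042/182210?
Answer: -138021/91105 - 2196324045*I*√1506/1006459 ≈ -1.515 - 84686.0*I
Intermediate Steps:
T(Q) = Q^(3/2)
T(-1506)/((2012918/2916765)) - 276042/182210 = (-1506)^(3/2)/((2012918/2916765)) - 276042/182210 = (-1506*I*√1506)/((2012918*(1/2916765))) - 276042*1/182210 = (-1506*I*√1506)/(2012918/2916765) - 138021/91105 = -1506*I*√1506*(2916765/2012918) - 138021/91105 = -2196324045*I*√1506/1006459 - 138021/91105 = -138021/91105 - 2196324045*I*√1506/1006459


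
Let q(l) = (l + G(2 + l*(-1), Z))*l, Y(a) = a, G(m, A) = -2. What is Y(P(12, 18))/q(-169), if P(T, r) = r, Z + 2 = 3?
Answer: 2/3211 ≈ 0.00062286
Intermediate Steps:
Z = 1 (Z = -2 + 3 = 1)
q(l) = l*(-2 + l) (q(l) = (l - 2)*l = (-2 + l)*l = l*(-2 + l))
Y(P(12, 18))/q(-169) = 18/((-169*(-2 - 169))) = 18/((-169*(-171))) = 18/28899 = 18*(1/28899) = 2/3211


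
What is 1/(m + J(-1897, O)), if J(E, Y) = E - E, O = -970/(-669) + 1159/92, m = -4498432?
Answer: -1/4498432 ≈ -2.2230e-7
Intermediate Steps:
O = 864611/61548 (O = -970*(-1/669) + 1159*(1/92) = 970/669 + 1159/92 = 864611/61548 ≈ 14.048)
J(E, Y) = 0
1/(m + J(-1897, O)) = 1/(-4498432 + 0) = 1/(-4498432) = -1/4498432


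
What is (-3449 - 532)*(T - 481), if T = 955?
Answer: -1886994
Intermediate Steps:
(-3449 - 532)*(T - 481) = (-3449 - 532)*(955 - 481) = -3981*474 = -1886994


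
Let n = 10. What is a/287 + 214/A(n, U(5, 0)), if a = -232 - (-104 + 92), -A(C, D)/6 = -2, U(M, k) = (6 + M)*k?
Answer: 29389/1722 ≈ 17.067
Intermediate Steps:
U(M, k) = k*(6 + M)
A(C, D) = 12 (A(C, D) = -6*(-2) = 12)
a = -220 (a = -232 - 1*(-12) = -232 + 12 = -220)
a/287 + 214/A(n, U(5, 0)) = -220/287 + 214/12 = -220*1/287 + 214*(1/12) = -220/287 + 107/6 = 29389/1722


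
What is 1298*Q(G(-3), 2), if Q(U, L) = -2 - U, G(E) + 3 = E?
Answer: 5192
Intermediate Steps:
G(E) = -3 + E
1298*Q(G(-3), 2) = 1298*(-2 - (-3 - 3)) = 1298*(-2 - 1*(-6)) = 1298*(-2 + 6) = 1298*4 = 5192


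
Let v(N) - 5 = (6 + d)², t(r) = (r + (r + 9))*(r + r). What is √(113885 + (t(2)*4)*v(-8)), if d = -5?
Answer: √115133 ≈ 339.31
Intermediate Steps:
t(r) = 2*r*(9 + 2*r) (t(r) = (r + (9 + r))*(2*r) = (9 + 2*r)*(2*r) = 2*r*(9 + 2*r))
v(N) = 6 (v(N) = 5 + (6 - 5)² = 5 + 1² = 5 + 1 = 6)
√(113885 + (t(2)*4)*v(-8)) = √(113885 + ((2*2*(9 + 2*2))*4)*6) = √(113885 + ((2*2*(9 + 4))*4)*6) = √(113885 + ((2*2*13)*4)*6) = √(113885 + (52*4)*6) = √(113885 + 208*6) = √(113885 + 1248) = √115133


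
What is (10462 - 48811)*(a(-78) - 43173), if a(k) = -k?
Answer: 1652650155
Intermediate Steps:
(10462 - 48811)*(a(-78) - 43173) = (10462 - 48811)*(-1*(-78) - 43173) = -38349*(78 - 43173) = -38349*(-43095) = 1652650155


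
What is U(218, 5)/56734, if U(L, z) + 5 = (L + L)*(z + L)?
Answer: 5117/2986 ≈ 1.7137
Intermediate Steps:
U(L, z) = -5 + 2*L*(L + z) (U(L, z) = -5 + (L + L)*(z + L) = -5 + (2*L)*(L + z) = -5 + 2*L*(L + z))
U(218, 5)/56734 = (-5 + 2*218² + 2*218*5)/56734 = (-5 + 2*47524 + 2180)*(1/56734) = (-5 + 95048 + 2180)*(1/56734) = 97223*(1/56734) = 5117/2986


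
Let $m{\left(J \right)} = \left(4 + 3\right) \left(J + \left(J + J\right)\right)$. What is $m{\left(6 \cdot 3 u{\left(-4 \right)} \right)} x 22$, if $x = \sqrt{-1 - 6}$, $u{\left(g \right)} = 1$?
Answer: $8316 i \sqrt{7} \approx 22002.0 i$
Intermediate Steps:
$x = i \sqrt{7}$ ($x = \sqrt{-7} = i \sqrt{7} \approx 2.6458 i$)
$m{\left(J \right)} = 21 J$ ($m{\left(J \right)} = 7 \left(J + 2 J\right) = 7 \cdot 3 J = 21 J$)
$m{\left(6 \cdot 3 u{\left(-4 \right)} \right)} x 22 = 21 \cdot 6 \cdot 3 \cdot 1 i \sqrt{7} \cdot 22 = 21 \cdot 18 \cdot 1 \cdot 22 i \sqrt{7} = 21 \cdot 18 \cdot 22 i \sqrt{7} = 378 \cdot 22 i \sqrt{7} = 8316 i \sqrt{7}$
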